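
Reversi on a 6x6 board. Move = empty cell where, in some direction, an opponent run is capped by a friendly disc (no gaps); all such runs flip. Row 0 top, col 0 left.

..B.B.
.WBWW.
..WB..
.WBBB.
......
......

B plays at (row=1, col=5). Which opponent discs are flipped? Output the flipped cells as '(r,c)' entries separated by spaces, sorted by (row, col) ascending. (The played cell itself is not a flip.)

Answer: (1,3) (1,4)

Derivation:
Dir NW: first cell 'B' (not opp) -> no flip
Dir N: first cell '.' (not opp) -> no flip
Dir NE: edge -> no flip
Dir W: opp run (1,4) (1,3) capped by B -> flip
Dir E: edge -> no flip
Dir SW: first cell '.' (not opp) -> no flip
Dir S: first cell '.' (not opp) -> no flip
Dir SE: edge -> no flip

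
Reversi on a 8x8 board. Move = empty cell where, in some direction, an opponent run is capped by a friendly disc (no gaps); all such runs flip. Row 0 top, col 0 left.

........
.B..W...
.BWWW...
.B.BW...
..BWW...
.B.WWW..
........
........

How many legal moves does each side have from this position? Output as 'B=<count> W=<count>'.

-- B to move --
(0,3): no bracket -> illegal
(0,4): no bracket -> illegal
(0,5): no bracket -> illegal
(1,2): no bracket -> illegal
(1,3): flips 2 -> legal
(1,5): flips 1 -> legal
(2,5): flips 3 -> legal
(3,2): no bracket -> illegal
(3,5): flips 1 -> legal
(4,5): flips 2 -> legal
(4,6): no bracket -> illegal
(5,2): no bracket -> illegal
(5,6): no bracket -> illegal
(6,2): no bracket -> illegal
(6,3): flips 2 -> legal
(6,4): flips 1 -> legal
(6,5): no bracket -> illegal
(6,6): flips 2 -> legal
B mobility = 8
-- W to move --
(0,0): flips 1 -> legal
(0,1): no bracket -> illegal
(0,2): no bracket -> illegal
(1,0): no bracket -> illegal
(1,2): no bracket -> illegal
(2,0): flips 3 -> legal
(3,0): no bracket -> illegal
(3,2): flips 1 -> legal
(4,0): flips 1 -> legal
(4,1): flips 1 -> legal
(5,0): no bracket -> illegal
(5,2): no bracket -> illegal
(6,0): flips 3 -> legal
(6,1): no bracket -> illegal
(6,2): no bracket -> illegal
W mobility = 6

Answer: B=8 W=6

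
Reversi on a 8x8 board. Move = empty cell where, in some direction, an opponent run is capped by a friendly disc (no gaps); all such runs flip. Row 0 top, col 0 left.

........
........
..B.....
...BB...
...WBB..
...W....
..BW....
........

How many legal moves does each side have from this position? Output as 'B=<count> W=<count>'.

-- B to move --
(3,2): no bracket -> illegal
(4,2): flips 1 -> legal
(5,2): flips 1 -> legal
(5,4): no bracket -> illegal
(6,4): flips 1 -> legal
(7,2): no bracket -> illegal
(7,3): flips 3 -> legal
(7,4): no bracket -> illegal
B mobility = 4
-- W to move --
(1,1): no bracket -> illegal
(1,2): no bracket -> illegal
(1,3): no bracket -> illegal
(2,1): no bracket -> illegal
(2,3): flips 1 -> legal
(2,4): no bracket -> illegal
(2,5): flips 1 -> legal
(3,1): no bracket -> illegal
(3,2): no bracket -> illegal
(3,5): flips 1 -> legal
(3,6): no bracket -> illegal
(4,2): no bracket -> illegal
(4,6): flips 2 -> legal
(5,1): no bracket -> illegal
(5,2): no bracket -> illegal
(5,4): no bracket -> illegal
(5,5): no bracket -> illegal
(5,6): no bracket -> illegal
(6,1): flips 1 -> legal
(7,1): flips 1 -> legal
(7,2): no bracket -> illegal
(7,3): no bracket -> illegal
W mobility = 6

Answer: B=4 W=6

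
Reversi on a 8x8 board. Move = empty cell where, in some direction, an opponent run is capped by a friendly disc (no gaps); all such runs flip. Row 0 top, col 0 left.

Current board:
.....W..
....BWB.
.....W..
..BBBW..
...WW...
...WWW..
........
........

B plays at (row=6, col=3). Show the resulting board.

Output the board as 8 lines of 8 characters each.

Place B at (6,3); scan 8 dirs for brackets.
Dir NW: first cell '.' (not opp) -> no flip
Dir N: opp run (5,3) (4,3) capped by B -> flip
Dir NE: opp run (5,4), next='.' -> no flip
Dir W: first cell '.' (not opp) -> no flip
Dir E: first cell '.' (not opp) -> no flip
Dir SW: first cell '.' (not opp) -> no flip
Dir S: first cell '.' (not opp) -> no flip
Dir SE: first cell '.' (not opp) -> no flip
All flips: (4,3) (5,3)

Answer: .....W..
....BWB.
.....W..
..BBBW..
...BW...
...BWW..
...B....
........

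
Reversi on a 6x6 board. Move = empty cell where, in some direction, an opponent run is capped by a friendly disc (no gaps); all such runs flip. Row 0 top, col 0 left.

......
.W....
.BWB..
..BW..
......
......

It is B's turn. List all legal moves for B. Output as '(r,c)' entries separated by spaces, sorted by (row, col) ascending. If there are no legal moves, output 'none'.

(0,0): no bracket -> illegal
(0,1): flips 1 -> legal
(0,2): no bracket -> illegal
(1,0): no bracket -> illegal
(1,2): flips 1 -> legal
(1,3): no bracket -> illegal
(2,0): no bracket -> illegal
(2,4): no bracket -> illegal
(3,1): no bracket -> illegal
(3,4): flips 1 -> legal
(4,2): no bracket -> illegal
(4,3): flips 1 -> legal
(4,4): no bracket -> illegal

Answer: (0,1) (1,2) (3,4) (4,3)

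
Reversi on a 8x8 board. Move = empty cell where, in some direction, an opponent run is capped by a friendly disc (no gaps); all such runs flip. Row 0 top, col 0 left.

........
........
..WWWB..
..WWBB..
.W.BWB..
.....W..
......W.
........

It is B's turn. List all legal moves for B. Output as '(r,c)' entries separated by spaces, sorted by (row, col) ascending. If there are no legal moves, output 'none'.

(1,1): no bracket -> illegal
(1,2): flips 1 -> legal
(1,3): flips 3 -> legal
(1,4): flips 1 -> legal
(1,5): no bracket -> illegal
(2,1): flips 4 -> legal
(3,0): no bracket -> illegal
(3,1): flips 2 -> legal
(4,0): no bracket -> illegal
(4,2): no bracket -> illegal
(4,6): no bracket -> illegal
(5,0): no bracket -> illegal
(5,1): no bracket -> illegal
(5,2): no bracket -> illegal
(5,3): flips 1 -> legal
(5,4): flips 1 -> legal
(5,6): no bracket -> illegal
(5,7): no bracket -> illegal
(6,4): no bracket -> illegal
(6,5): flips 1 -> legal
(6,7): no bracket -> illegal
(7,5): no bracket -> illegal
(7,6): no bracket -> illegal
(7,7): no bracket -> illegal

Answer: (1,2) (1,3) (1,4) (2,1) (3,1) (5,3) (5,4) (6,5)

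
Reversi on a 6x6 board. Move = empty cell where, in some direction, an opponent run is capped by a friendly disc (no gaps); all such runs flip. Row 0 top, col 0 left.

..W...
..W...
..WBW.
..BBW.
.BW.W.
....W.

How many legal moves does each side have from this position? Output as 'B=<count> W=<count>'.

Answer: B=11 W=2

Derivation:
-- B to move --
(0,1): flips 1 -> legal
(0,3): no bracket -> illegal
(1,1): flips 1 -> legal
(1,3): no bracket -> illegal
(1,4): no bracket -> illegal
(1,5): flips 1 -> legal
(2,1): flips 1 -> legal
(2,5): flips 1 -> legal
(3,1): no bracket -> illegal
(3,5): flips 1 -> legal
(4,3): flips 1 -> legal
(4,5): flips 1 -> legal
(5,1): flips 1 -> legal
(5,2): flips 1 -> legal
(5,3): no bracket -> illegal
(5,5): flips 1 -> legal
B mobility = 11
-- W to move --
(1,3): no bracket -> illegal
(1,4): no bracket -> illegal
(2,1): no bracket -> illegal
(3,0): no bracket -> illegal
(3,1): flips 2 -> legal
(4,0): flips 1 -> legal
(4,3): no bracket -> illegal
(5,0): no bracket -> illegal
(5,1): no bracket -> illegal
(5,2): no bracket -> illegal
W mobility = 2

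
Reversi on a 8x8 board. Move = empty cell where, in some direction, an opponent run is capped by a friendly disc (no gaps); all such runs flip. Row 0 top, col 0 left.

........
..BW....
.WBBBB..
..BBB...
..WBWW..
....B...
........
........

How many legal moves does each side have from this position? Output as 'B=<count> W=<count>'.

Answer: B=14 W=13

Derivation:
-- B to move --
(0,2): flips 1 -> legal
(0,3): flips 1 -> legal
(0,4): flips 1 -> legal
(1,0): flips 1 -> legal
(1,1): no bracket -> illegal
(1,4): flips 1 -> legal
(2,0): flips 1 -> legal
(3,0): flips 1 -> legal
(3,1): no bracket -> illegal
(3,5): no bracket -> illegal
(3,6): flips 1 -> legal
(4,1): flips 1 -> legal
(4,6): flips 2 -> legal
(5,1): flips 1 -> legal
(5,2): flips 1 -> legal
(5,3): no bracket -> illegal
(5,5): flips 1 -> legal
(5,6): flips 1 -> legal
B mobility = 14
-- W to move --
(0,1): flips 3 -> legal
(0,2): flips 3 -> legal
(0,3): flips 1 -> legal
(1,1): flips 3 -> legal
(1,4): flips 2 -> legal
(1,5): flips 2 -> legal
(1,6): no bracket -> illegal
(2,6): flips 4 -> legal
(3,1): flips 1 -> legal
(3,5): flips 1 -> legal
(3,6): no bracket -> illegal
(4,1): no bracket -> illegal
(5,2): no bracket -> illegal
(5,3): flips 3 -> legal
(5,5): no bracket -> illegal
(6,3): flips 1 -> legal
(6,4): flips 1 -> legal
(6,5): flips 3 -> legal
W mobility = 13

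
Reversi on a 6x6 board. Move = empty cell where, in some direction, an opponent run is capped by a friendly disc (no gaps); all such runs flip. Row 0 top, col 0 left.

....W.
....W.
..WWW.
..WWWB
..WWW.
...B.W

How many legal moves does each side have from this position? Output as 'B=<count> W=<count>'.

Answer: B=2 W=0

Derivation:
-- B to move --
(0,3): no bracket -> illegal
(0,5): no bracket -> illegal
(1,1): no bracket -> illegal
(1,2): no bracket -> illegal
(1,3): flips 4 -> legal
(1,5): no bracket -> illegal
(2,1): no bracket -> illegal
(2,5): no bracket -> illegal
(3,1): flips 4 -> legal
(4,1): no bracket -> illegal
(4,5): no bracket -> illegal
(5,1): no bracket -> illegal
(5,2): no bracket -> illegal
(5,4): no bracket -> illegal
B mobility = 2
-- W to move --
(2,5): no bracket -> illegal
(4,5): no bracket -> illegal
(5,2): no bracket -> illegal
(5,4): no bracket -> illegal
W mobility = 0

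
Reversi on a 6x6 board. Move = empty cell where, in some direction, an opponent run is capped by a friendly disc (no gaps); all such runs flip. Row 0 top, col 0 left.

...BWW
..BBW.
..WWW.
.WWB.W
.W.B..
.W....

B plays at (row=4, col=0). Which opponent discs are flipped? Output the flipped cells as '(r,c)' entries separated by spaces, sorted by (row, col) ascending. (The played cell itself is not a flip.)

Dir NW: edge -> no flip
Dir N: first cell '.' (not opp) -> no flip
Dir NE: opp run (3,1) (2,2) capped by B -> flip
Dir W: edge -> no flip
Dir E: opp run (4,1), next='.' -> no flip
Dir SW: edge -> no flip
Dir S: first cell '.' (not opp) -> no flip
Dir SE: opp run (5,1), next=edge -> no flip

Answer: (2,2) (3,1)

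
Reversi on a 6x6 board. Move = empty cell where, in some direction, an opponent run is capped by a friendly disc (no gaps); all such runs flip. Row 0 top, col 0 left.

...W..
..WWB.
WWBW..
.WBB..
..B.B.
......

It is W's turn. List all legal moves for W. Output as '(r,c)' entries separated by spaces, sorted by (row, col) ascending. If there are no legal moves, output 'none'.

(0,4): no bracket -> illegal
(0,5): flips 1 -> legal
(1,1): no bracket -> illegal
(1,5): flips 1 -> legal
(2,4): no bracket -> illegal
(2,5): flips 1 -> legal
(3,4): flips 2 -> legal
(3,5): no bracket -> illegal
(4,1): flips 1 -> legal
(4,3): flips 2 -> legal
(4,5): no bracket -> illegal
(5,1): no bracket -> illegal
(5,2): flips 3 -> legal
(5,3): flips 1 -> legal
(5,4): no bracket -> illegal
(5,5): no bracket -> illegal

Answer: (0,5) (1,5) (2,5) (3,4) (4,1) (4,3) (5,2) (5,3)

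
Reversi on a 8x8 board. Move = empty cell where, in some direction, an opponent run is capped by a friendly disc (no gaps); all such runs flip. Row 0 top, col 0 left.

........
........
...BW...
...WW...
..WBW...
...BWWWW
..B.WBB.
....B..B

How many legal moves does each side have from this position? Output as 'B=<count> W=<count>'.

-- B to move --
(1,3): no bracket -> illegal
(1,4): flips 5 -> legal
(1,5): no bracket -> illegal
(2,2): flips 3 -> legal
(2,5): flips 2 -> legal
(3,1): flips 1 -> legal
(3,2): no bracket -> illegal
(3,5): flips 1 -> legal
(4,1): flips 1 -> legal
(4,5): flips 3 -> legal
(4,6): flips 1 -> legal
(4,7): flips 1 -> legal
(5,1): no bracket -> illegal
(5,2): no bracket -> illegal
(6,3): flips 1 -> legal
(6,7): no bracket -> illegal
(7,3): no bracket -> illegal
(7,5): flips 1 -> legal
B mobility = 11
-- W to move --
(1,2): flips 1 -> legal
(1,3): flips 1 -> legal
(1,4): no bracket -> illegal
(2,2): flips 1 -> legal
(3,2): flips 1 -> legal
(5,1): no bracket -> illegal
(5,2): flips 2 -> legal
(6,1): no bracket -> illegal
(6,3): flips 2 -> legal
(6,7): flips 2 -> legal
(7,1): flips 2 -> legal
(7,2): no bracket -> illegal
(7,3): no bracket -> illegal
(7,5): flips 2 -> legal
(7,6): flips 2 -> legal
W mobility = 10

Answer: B=11 W=10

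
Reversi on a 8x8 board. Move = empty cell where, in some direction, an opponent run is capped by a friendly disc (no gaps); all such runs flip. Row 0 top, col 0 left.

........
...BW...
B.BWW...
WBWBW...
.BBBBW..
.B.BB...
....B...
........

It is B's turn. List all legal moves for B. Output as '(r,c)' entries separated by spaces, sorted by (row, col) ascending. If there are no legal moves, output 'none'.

(0,3): no bracket -> illegal
(0,4): flips 3 -> legal
(0,5): flips 3 -> legal
(1,2): no bracket -> illegal
(1,5): flips 2 -> legal
(2,1): flips 1 -> legal
(2,5): flips 3 -> legal
(3,5): flips 2 -> legal
(3,6): flips 1 -> legal
(4,0): flips 1 -> legal
(4,6): flips 1 -> legal
(5,5): no bracket -> illegal
(5,6): no bracket -> illegal

Answer: (0,4) (0,5) (1,5) (2,1) (2,5) (3,5) (3,6) (4,0) (4,6)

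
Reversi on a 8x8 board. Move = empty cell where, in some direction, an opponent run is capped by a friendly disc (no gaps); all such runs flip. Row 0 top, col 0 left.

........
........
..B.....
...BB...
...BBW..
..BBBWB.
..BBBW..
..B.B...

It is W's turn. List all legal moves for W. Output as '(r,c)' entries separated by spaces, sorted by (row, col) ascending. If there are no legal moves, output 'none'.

Answer: (1,1) (2,3) (3,2) (4,2) (4,7) (5,1) (5,7) (6,1) (6,7) (7,3)

Derivation:
(1,1): flips 3 -> legal
(1,2): no bracket -> illegal
(1,3): no bracket -> illegal
(2,1): no bracket -> illegal
(2,3): flips 1 -> legal
(2,4): no bracket -> illegal
(2,5): no bracket -> illegal
(3,1): no bracket -> illegal
(3,2): flips 2 -> legal
(3,5): no bracket -> illegal
(4,1): no bracket -> illegal
(4,2): flips 2 -> legal
(4,6): no bracket -> illegal
(4,7): flips 1 -> legal
(5,1): flips 3 -> legal
(5,7): flips 1 -> legal
(6,1): flips 3 -> legal
(6,6): no bracket -> illegal
(6,7): flips 1 -> legal
(7,1): no bracket -> illegal
(7,3): flips 1 -> legal
(7,5): no bracket -> illegal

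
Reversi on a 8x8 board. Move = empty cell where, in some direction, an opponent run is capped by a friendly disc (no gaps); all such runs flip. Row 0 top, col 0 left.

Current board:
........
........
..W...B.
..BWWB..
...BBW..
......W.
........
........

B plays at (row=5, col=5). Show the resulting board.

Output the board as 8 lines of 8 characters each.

Place B at (5,5); scan 8 dirs for brackets.
Dir NW: first cell 'B' (not opp) -> no flip
Dir N: opp run (4,5) capped by B -> flip
Dir NE: first cell '.' (not opp) -> no flip
Dir W: first cell '.' (not opp) -> no flip
Dir E: opp run (5,6), next='.' -> no flip
Dir SW: first cell '.' (not opp) -> no flip
Dir S: first cell '.' (not opp) -> no flip
Dir SE: first cell '.' (not opp) -> no flip
All flips: (4,5)

Answer: ........
........
..W...B.
..BWWB..
...BBB..
.....BW.
........
........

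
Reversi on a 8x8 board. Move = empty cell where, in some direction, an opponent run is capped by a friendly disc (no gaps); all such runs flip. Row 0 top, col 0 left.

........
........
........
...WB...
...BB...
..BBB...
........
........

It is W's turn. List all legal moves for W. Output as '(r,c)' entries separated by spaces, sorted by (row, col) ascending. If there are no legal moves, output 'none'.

Answer: (3,5) (5,5) (6,3)

Derivation:
(2,3): no bracket -> illegal
(2,4): no bracket -> illegal
(2,5): no bracket -> illegal
(3,2): no bracket -> illegal
(3,5): flips 1 -> legal
(4,1): no bracket -> illegal
(4,2): no bracket -> illegal
(4,5): no bracket -> illegal
(5,1): no bracket -> illegal
(5,5): flips 1 -> legal
(6,1): no bracket -> illegal
(6,2): no bracket -> illegal
(6,3): flips 2 -> legal
(6,4): no bracket -> illegal
(6,5): no bracket -> illegal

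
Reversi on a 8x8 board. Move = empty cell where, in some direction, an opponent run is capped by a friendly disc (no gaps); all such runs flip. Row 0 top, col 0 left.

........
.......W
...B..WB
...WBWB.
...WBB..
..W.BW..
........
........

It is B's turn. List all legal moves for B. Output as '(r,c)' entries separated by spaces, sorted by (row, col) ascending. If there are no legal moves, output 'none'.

Answer: (0,7) (1,6) (2,2) (2,5) (3,2) (4,2) (5,3) (5,6) (6,1) (6,5) (6,6)

Derivation:
(0,6): no bracket -> illegal
(0,7): flips 1 -> legal
(1,5): no bracket -> illegal
(1,6): flips 1 -> legal
(2,2): flips 1 -> legal
(2,4): no bracket -> illegal
(2,5): flips 2 -> legal
(3,2): flips 2 -> legal
(3,7): no bracket -> illegal
(4,1): no bracket -> illegal
(4,2): flips 1 -> legal
(4,6): no bracket -> illegal
(5,1): no bracket -> illegal
(5,3): flips 2 -> legal
(5,6): flips 1 -> legal
(6,1): flips 2 -> legal
(6,2): no bracket -> illegal
(6,3): no bracket -> illegal
(6,4): no bracket -> illegal
(6,5): flips 1 -> legal
(6,6): flips 1 -> legal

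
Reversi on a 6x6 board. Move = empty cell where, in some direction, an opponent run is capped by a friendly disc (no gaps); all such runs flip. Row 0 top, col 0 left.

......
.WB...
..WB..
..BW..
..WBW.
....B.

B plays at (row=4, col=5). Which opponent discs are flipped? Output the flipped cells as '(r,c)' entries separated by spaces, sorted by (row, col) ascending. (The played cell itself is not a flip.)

Answer: (4,4)

Derivation:
Dir NW: first cell '.' (not opp) -> no flip
Dir N: first cell '.' (not opp) -> no flip
Dir NE: edge -> no flip
Dir W: opp run (4,4) capped by B -> flip
Dir E: edge -> no flip
Dir SW: first cell 'B' (not opp) -> no flip
Dir S: first cell '.' (not opp) -> no flip
Dir SE: edge -> no flip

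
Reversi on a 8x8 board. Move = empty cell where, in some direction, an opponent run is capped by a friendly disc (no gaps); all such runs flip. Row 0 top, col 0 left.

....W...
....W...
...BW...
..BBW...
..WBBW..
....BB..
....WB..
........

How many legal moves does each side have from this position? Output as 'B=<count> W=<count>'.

Answer: B=13 W=9

Derivation:
-- B to move --
(0,3): no bracket -> illegal
(0,5): flips 1 -> legal
(1,3): no bracket -> illegal
(1,5): flips 1 -> legal
(2,5): flips 2 -> legal
(3,1): no bracket -> illegal
(3,5): flips 2 -> legal
(3,6): flips 1 -> legal
(4,1): flips 1 -> legal
(4,6): flips 1 -> legal
(5,1): flips 1 -> legal
(5,2): flips 1 -> legal
(5,3): no bracket -> illegal
(5,6): flips 2 -> legal
(6,3): flips 1 -> legal
(7,3): flips 1 -> legal
(7,4): flips 1 -> legal
(7,5): no bracket -> illegal
B mobility = 13
-- W to move --
(1,2): flips 1 -> legal
(1,3): no bracket -> illegal
(2,1): no bracket -> illegal
(2,2): flips 2 -> legal
(3,1): flips 2 -> legal
(3,5): no bracket -> illegal
(4,1): flips 2 -> legal
(4,6): flips 1 -> legal
(5,2): flips 1 -> legal
(5,3): no bracket -> illegal
(5,6): no bracket -> illegal
(6,3): flips 1 -> legal
(6,6): flips 1 -> legal
(7,4): no bracket -> illegal
(7,5): flips 2 -> legal
(7,6): no bracket -> illegal
W mobility = 9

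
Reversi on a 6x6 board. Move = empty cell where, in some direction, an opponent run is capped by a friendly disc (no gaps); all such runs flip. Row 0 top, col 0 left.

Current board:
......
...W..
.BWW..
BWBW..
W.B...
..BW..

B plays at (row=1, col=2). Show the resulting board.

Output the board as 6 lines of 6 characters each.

Answer: ......
..BW..
.BBW..
BWBW..
W.B...
..BW..

Derivation:
Place B at (1,2); scan 8 dirs for brackets.
Dir NW: first cell '.' (not opp) -> no flip
Dir N: first cell '.' (not opp) -> no flip
Dir NE: first cell '.' (not opp) -> no flip
Dir W: first cell '.' (not opp) -> no flip
Dir E: opp run (1,3), next='.' -> no flip
Dir SW: first cell 'B' (not opp) -> no flip
Dir S: opp run (2,2) capped by B -> flip
Dir SE: opp run (2,3), next='.' -> no flip
All flips: (2,2)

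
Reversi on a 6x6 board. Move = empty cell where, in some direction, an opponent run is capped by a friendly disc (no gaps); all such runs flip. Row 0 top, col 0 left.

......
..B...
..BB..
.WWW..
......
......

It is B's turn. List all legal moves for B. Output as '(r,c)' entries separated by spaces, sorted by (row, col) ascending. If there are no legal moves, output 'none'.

(2,0): no bracket -> illegal
(2,1): no bracket -> illegal
(2,4): no bracket -> illegal
(3,0): no bracket -> illegal
(3,4): no bracket -> illegal
(4,0): flips 1 -> legal
(4,1): flips 1 -> legal
(4,2): flips 1 -> legal
(4,3): flips 1 -> legal
(4,4): flips 1 -> legal

Answer: (4,0) (4,1) (4,2) (4,3) (4,4)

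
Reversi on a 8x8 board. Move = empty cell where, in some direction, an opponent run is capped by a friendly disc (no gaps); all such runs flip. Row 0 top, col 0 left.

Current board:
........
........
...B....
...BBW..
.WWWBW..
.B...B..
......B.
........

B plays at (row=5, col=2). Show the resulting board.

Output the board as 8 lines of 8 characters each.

Place B at (5,2); scan 8 dirs for brackets.
Dir NW: opp run (4,1), next='.' -> no flip
Dir N: opp run (4,2), next='.' -> no flip
Dir NE: opp run (4,3) capped by B -> flip
Dir W: first cell 'B' (not opp) -> no flip
Dir E: first cell '.' (not opp) -> no flip
Dir SW: first cell '.' (not opp) -> no flip
Dir S: first cell '.' (not opp) -> no flip
Dir SE: first cell '.' (not opp) -> no flip
All flips: (4,3)

Answer: ........
........
...B....
...BBW..
.WWBBW..
.BB..B..
......B.
........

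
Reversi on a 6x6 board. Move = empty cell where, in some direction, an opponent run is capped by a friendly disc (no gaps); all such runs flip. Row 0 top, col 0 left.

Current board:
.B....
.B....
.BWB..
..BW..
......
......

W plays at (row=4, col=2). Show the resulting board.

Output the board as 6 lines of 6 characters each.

Answer: .B....
.B....
.BWB..
..WW..
..W...
......

Derivation:
Place W at (4,2); scan 8 dirs for brackets.
Dir NW: first cell '.' (not opp) -> no flip
Dir N: opp run (3,2) capped by W -> flip
Dir NE: first cell 'W' (not opp) -> no flip
Dir W: first cell '.' (not opp) -> no flip
Dir E: first cell '.' (not opp) -> no flip
Dir SW: first cell '.' (not opp) -> no flip
Dir S: first cell '.' (not opp) -> no flip
Dir SE: first cell '.' (not opp) -> no flip
All flips: (3,2)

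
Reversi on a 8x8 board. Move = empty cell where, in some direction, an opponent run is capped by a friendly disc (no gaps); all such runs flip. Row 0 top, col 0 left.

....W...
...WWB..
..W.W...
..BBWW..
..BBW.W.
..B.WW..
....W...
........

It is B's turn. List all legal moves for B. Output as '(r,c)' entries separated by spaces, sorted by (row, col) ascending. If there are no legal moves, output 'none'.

(0,2): no bracket -> illegal
(0,3): no bracket -> illegal
(0,5): no bracket -> illegal
(1,1): flips 1 -> legal
(1,2): flips 3 -> legal
(2,1): no bracket -> illegal
(2,3): no bracket -> illegal
(2,5): flips 1 -> legal
(2,6): no bracket -> illegal
(3,1): no bracket -> illegal
(3,6): flips 2 -> legal
(3,7): no bracket -> illegal
(4,5): flips 1 -> legal
(4,7): no bracket -> illegal
(5,3): no bracket -> illegal
(5,6): no bracket -> illegal
(5,7): no bracket -> illegal
(6,3): no bracket -> illegal
(6,5): flips 1 -> legal
(6,6): flips 2 -> legal
(7,3): no bracket -> illegal
(7,4): no bracket -> illegal
(7,5): no bracket -> illegal

Answer: (1,1) (1,2) (2,5) (3,6) (4,5) (6,5) (6,6)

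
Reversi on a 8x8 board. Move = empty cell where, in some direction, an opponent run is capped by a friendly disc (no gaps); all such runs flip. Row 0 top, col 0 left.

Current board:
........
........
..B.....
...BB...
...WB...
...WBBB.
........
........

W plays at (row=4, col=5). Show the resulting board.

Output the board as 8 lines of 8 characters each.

Place W at (4,5); scan 8 dirs for brackets.
Dir NW: opp run (3,4), next='.' -> no flip
Dir N: first cell '.' (not opp) -> no flip
Dir NE: first cell '.' (not opp) -> no flip
Dir W: opp run (4,4) capped by W -> flip
Dir E: first cell '.' (not opp) -> no flip
Dir SW: opp run (5,4), next='.' -> no flip
Dir S: opp run (5,5), next='.' -> no flip
Dir SE: opp run (5,6), next='.' -> no flip
All flips: (4,4)

Answer: ........
........
..B.....
...BB...
...WWW..
...WBBB.
........
........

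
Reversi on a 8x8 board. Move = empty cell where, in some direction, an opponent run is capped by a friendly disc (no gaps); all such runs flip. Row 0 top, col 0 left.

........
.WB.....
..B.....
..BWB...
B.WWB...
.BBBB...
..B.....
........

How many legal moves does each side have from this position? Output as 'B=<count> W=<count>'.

Answer: B=6 W=14

Derivation:
-- B to move --
(0,0): flips 1 -> legal
(0,1): no bracket -> illegal
(0,2): no bracket -> illegal
(1,0): flips 1 -> legal
(2,0): no bracket -> illegal
(2,1): no bracket -> illegal
(2,3): flips 2 -> legal
(2,4): flips 2 -> legal
(3,1): flips 1 -> legal
(4,1): flips 2 -> legal
B mobility = 6
-- W to move --
(0,1): no bracket -> illegal
(0,2): flips 3 -> legal
(0,3): no bracket -> illegal
(1,3): flips 1 -> legal
(2,1): flips 1 -> legal
(2,3): no bracket -> illegal
(2,4): no bracket -> illegal
(2,5): flips 1 -> legal
(3,0): no bracket -> illegal
(3,1): flips 1 -> legal
(3,5): flips 1 -> legal
(4,1): no bracket -> illegal
(4,5): flips 1 -> legal
(5,0): no bracket -> illegal
(5,5): flips 1 -> legal
(6,0): flips 1 -> legal
(6,1): flips 1 -> legal
(6,3): flips 1 -> legal
(6,4): flips 1 -> legal
(6,5): flips 1 -> legal
(7,1): no bracket -> illegal
(7,2): flips 2 -> legal
(7,3): no bracket -> illegal
W mobility = 14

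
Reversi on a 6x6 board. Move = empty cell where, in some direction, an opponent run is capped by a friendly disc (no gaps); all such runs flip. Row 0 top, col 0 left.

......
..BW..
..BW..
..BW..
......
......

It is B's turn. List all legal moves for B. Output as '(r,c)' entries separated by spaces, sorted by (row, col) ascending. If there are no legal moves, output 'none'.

Answer: (0,4) (1,4) (2,4) (3,4) (4,4)

Derivation:
(0,2): no bracket -> illegal
(0,3): no bracket -> illegal
(0,4): flips 1 -> legal
(1,4): flips 2 -> legal
(2,4): flips 1 -> legal
(3,4): flips 2 -> legal
(4,2): no bracket -> illegal
(4,3): no bracket -> illegal
(4,4): flips 1 -> legal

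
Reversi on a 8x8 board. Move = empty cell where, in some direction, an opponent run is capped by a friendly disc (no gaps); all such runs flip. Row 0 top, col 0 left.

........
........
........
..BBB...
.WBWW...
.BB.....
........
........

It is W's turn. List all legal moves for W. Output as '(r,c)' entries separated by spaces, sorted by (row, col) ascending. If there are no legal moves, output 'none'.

Answer: (2,1) (2,2) (2,3) (2,4) (2,5) (6,1) (6,3)

Derivation:
(2,1): flips 1 -> legal
(2,2): flips 1 -> legal
(2,3): flips 2 -> legal
(2,4): flips 1 -> legal
(2,5): flips 1 -> legal
(3,1): no bracket -> illegal
(3,5): no bracket -> illegal
(4,0): no bracket -> illegal
(4,5): no bracket -> illegal
(5,0): no bracket -> illegal
(5,3): no bracket -> illegal
(6,0): no bracket -> illegal
(6,1): flips 2 -> legal
(6,2): no bracket -> illegal
(6,3): flips 1 -> legal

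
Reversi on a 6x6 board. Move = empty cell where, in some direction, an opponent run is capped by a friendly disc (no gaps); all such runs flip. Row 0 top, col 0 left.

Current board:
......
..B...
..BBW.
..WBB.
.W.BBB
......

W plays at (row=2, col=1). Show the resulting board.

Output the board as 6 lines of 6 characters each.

Place W at (2,1); scan 8 dirs for brackets.
Dir NW: first cell '.' (not opp) -> no flip
Dir N: first cell '.' (not opp) -> no flip
Dir NE: opp run (1,2), next='.' -> no flip
Dir W: first cell '.' (not opp) -> no flip
Dir E: opp run (2,2) (2,3) capped by W -> flip
Dir SW: first cell '.' (not opp) -> no flip
Dir S: first cell '.' (not opp) -> no flip
Dir SE: first cell 'W' (not opp) -> no flip
All flips: (2,2) (2,3)

Answer: ......
..B...
.WWWW.
..WBB.
.W.BBB
......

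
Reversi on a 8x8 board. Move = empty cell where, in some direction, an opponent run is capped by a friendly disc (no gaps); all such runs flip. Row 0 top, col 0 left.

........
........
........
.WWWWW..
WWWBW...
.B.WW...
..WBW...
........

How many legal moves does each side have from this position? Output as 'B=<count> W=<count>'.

Answer: B=8 W=5

Derivation:
-- B to move --
(2,0): no bracket -> illegal
(2,1): flips 3 -> legal
(2,2): no bracket -> illegal
(2,3): flips 1 -> legal
(2,4): flips 2 -> legal
(2,5): flips 1 -> legal
(2,6): no bracket -> illegal
(3,0): no bracket -> illegal
(3,6): no bracket -> illegal
(4,5): flips 2 -> legal
(4,6): no bracket -> illegal
(5,0): no bracket -> illegal
(5,2): no bracket -> illegal
(5,5): no bracket -> illegal
(6,1): flips 1 -> legal
(6,5): flips 2 -> legal
(7,1): no bracket -> illegal
(7,2): no bracket -> illegal
(7,3): flips 1 -> legal
(7,4): no bracket -> illegal
(7,5): no bracket -> illegal
B mobility = 8
-- W to move --
(5,0): no bracket -> illegal
(5,2): flips 1 -> legal
(6,0): flips 1 -> legal
(6,1): flips 1 -> legal
(7,2): flips 1 -> legal
(7,3): flips 1 -> legal
(7,4): no bracket -> illegal
W mobility = 5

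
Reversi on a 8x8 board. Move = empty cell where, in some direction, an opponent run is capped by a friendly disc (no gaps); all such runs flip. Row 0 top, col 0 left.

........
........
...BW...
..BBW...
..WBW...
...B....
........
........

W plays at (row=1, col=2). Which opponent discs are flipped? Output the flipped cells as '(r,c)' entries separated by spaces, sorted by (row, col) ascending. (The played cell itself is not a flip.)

Answer: (2,3)

Derivation:
Dir NW: first cell '.' (not opp) -> no flip
Dir N: first cell '.' (not opp) -> no flip
Dir NE: first cell '.' (not opp) -> no flip
Dir W: first cell '.' (not opp) -> no flip
Dir E: first cell '.' (not opp) -> no flip
Dir SW: first cell '.' (not opp) -> no flip
Dir S: first cell '.' (not opp) -> no flip
Dir SE: opp run (2,3) capped by W -> flip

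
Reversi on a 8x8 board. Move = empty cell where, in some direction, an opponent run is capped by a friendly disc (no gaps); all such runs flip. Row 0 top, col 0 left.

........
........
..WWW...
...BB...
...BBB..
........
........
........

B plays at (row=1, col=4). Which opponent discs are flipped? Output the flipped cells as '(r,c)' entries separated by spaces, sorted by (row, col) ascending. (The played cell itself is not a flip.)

Dir NW: first cell '.' (not opp) -> no flip
Dir N: first cell '.' (not opp) -> no flip
Dir NE: first cell '.' (not opp) -> no flip
Dir W: first cell '.' (not opp) -> no flip
Dir E: first cell '.' (not opp) -> no flip
Dir SW: opp run (2,3), next='.' -> no flip
Dir S: opp run (2,4) capped by B -> flip
Dir SE: first cell '.' (not opp) -> no flip

Answer: (2,4)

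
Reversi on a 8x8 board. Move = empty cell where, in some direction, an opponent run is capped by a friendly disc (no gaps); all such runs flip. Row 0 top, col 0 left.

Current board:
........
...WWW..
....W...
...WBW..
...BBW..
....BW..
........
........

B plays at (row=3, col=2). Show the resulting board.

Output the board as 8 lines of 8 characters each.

Answer: ........
...WWW..
....W...
..BBBW..
...BBW..
....BW..
........
........

Derivation:
Place B at (3,2); scan 8 dirs for brackets.
Dir NW: first cell '.' (not opp) -> no flip
Dir N: first cell '.' (not opp) -> no flip
Dir NE: first cell '.' (not opp) -> no flip
Dir W: first cell '.' (not opp) -> no flip
Dir E: opp run (3,3) capped by B -> flip
Dir SW: first cell '.' (not opp) -> no flip
Dir S: first cell '.' (not opp) -> no flip
Dir SE: first cell 'B' (not opp) -> no flip
All flips: (3,3)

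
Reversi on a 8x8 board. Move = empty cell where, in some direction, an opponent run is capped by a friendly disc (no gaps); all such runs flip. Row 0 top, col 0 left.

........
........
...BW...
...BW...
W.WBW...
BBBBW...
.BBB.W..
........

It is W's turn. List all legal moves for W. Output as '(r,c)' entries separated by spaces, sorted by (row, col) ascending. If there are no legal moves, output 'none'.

Answer: (1,2) (2,2) (3,2) (6,0) (6,4) (7,0) (7,1) (7,2) (7,3)

Derivation:
(1,2): flips 1 -> legal
(1,3): no bracket -> illegal
(1,4): no bracket -> illegal
(2,2): flips 2 -> legal
(3,2): flips 2 -> legal
(4,1): no bracket -> illegal
(6,0): flips 2 -> legal
(6,4): flips 1 -> legal
(7,0): flips 3 -> legal
(7,1): flips 2 -> legal
(7,2): flips 3 -> legal
(7,3): flips 2 -> legal
(7,4): no bracket -> illegal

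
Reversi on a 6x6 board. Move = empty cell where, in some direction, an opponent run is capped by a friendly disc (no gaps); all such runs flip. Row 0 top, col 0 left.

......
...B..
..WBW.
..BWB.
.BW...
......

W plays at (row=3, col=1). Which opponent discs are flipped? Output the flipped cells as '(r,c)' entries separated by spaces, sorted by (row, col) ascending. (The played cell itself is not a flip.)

Dir NW: first cell '.' (not opp) -> no flip
Dir N: first cell '.' (not opp) -> no flip
Dir NE: first cell 'W' (not opp) -> no flip
Dir W: first cell '.' (not opp) -> no flip
Dir E: opp run (3,2) capped by W -> flip
Dir SW: first cell '.' (not opp) -> no flip
Dir S: opp run (4,1), next='.' -> no flip
Dir SE: first cell 'W' (not opp) -> no flip

Answer: (3,2)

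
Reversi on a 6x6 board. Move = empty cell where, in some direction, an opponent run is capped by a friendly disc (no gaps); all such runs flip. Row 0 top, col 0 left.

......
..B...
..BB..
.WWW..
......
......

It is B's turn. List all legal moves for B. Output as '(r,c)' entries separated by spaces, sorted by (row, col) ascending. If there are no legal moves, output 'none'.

(2,0): no bracket -> illegal
(2,1): no bracket -> illegal
(2,4): no bracket -> illegal
(3,0): no bracket -> illegal
(3,4): no bracket -> illegal
(4,0): flips 1 -> legal
(4,1): flips 1 -> legal
(4,2): flips 1 -> legal
(4,3): flips 1 -> legal
(4,4): flips 1 -> legal

Answer: (4,0) (4,1) (4,2) (4,3) (4,4)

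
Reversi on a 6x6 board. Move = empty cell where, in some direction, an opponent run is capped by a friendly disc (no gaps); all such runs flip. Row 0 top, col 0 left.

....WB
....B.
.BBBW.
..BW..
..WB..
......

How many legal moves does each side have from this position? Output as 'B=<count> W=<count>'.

-- B to move --
(0,3): flips 1 -> legal
(1,3): no bracket -> illegal
(1,5): no bracket -> illegal
(2,5): flips 1 -> legal
(3,1): no bracket -> illegal
(3,4): flips 2 -> legal
(3,5): no bracket -> illegal
(4,1): flips 1 -> legal
(4,4): flips 1 -> legal
(5,1): no bracket -> illegal
(5,2): flips 1 -> legal
(5,3): no bracket -> illegal
B mobility = 6
-- W to move --
(0,3): no bracket -> illegal
(1,0): no bracket -> illegal
(1,1): flips 1 -> legal
(1,2): flips 2 -> legal
(1,3): flips 1 -> legal
(1,5): no bracket -> illegal
(2,0): flips 3 -> legal
(2,5): no bracket -> illegal
(3,0): no bracket -> illegal
(3,1): flips 1 -> legal
(3,4): no bracket -> illegal
(4,1): no bracket -> illegal
(4,4): flips 1 -> legal
(5,2): no bracket -> illegal
(5,3): flips 1 -> legal
(5,4): no bracket -> illegal
W mobility = 7

Answer: B=6 W=7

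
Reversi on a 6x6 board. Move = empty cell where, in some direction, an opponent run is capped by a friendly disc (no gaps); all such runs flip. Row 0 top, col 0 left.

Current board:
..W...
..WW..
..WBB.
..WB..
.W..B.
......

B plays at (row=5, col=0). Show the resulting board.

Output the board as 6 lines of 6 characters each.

Answer: ..W...
..WW..
..WBB.
..BB..
.B..B.
B.....

Derivation:
Place B at (5,0); scan 8 dirs for brackets.
Dir NW: edge -> no flip
Dir N: first cell '.' (not opp) -> no flip
Dir NE: opp run (4,1) (3,2) capped by B -> flip
Dir W: edge -> no flip
Dir E: first cell '.' (not opp) -> no flip
Dir SW: edge -> no flip
Dir S: edge -> no flip
Dir SE: edge -> no flip
All flips: (3,2) (4,1)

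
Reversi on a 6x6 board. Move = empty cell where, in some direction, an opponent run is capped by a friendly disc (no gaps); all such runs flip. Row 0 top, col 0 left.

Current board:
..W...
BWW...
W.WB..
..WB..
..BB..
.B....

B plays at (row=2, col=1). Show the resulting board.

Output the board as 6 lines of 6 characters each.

Place B at (2,1); scan 8 dirs for brackets.
Dir NW: first cell 'B' (not opp) -> no flip
Dir N: opp run (1,1), next='.' -> no flip
Dir NE: opp run (1,2), next='.' -> no flip
Dir W: opp run (2,0), next=edge -> no flip
Dir E: opp run (2,2) capped by B -> flip
Dir SW: first cell '.' (not opp) -> no flip
Dir S: first cell '.' (not opp) -> no flip
Dir SE: opp run (3,2) capped by B -> flip
All flips: (2,2) (3,2)

Answer: ..W...
BWW...
WBBB..
..BB..
..BB..
.B....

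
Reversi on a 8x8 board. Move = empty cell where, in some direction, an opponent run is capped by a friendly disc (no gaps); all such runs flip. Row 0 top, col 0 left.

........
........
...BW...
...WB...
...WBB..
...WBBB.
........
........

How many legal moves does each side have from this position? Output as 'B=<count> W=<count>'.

-- B to move --
(1,3): no bracket -> illegal
(1,4): flips 1 -> legal
(1,5): no bracket -> illegal
(2,2): flips 1 -> legal
(2,5): flips 1 -> legal
(3,2): flips 2 -> legal
(3,5): no bracket -> illegal
(4,2): flips 1 -> legal
(5,2): flips 2 -> legal
(6,2): flips 1 -> legal
(6,3): flips 3 -> legal
(6,4): no bracket -> illegal
B mobility = 8
-- W to move --
(1,2): no bracket -> illegal
(1,3): flips 1 -> legal
(1,4): no bracket -> illegal
(2,2): flips 1 -> legal
(2,5): flips 1 -> legal
(3,2): no bracket -> illegal
(3,5): flips 2 -> legal
(3,6): no bracket -> illegal
(4,6): flips 2 -> legal
(4,7): no bracket -> illegal
(5,7): flips 3 -> legal
(6,3): no bracket -> illegal
(6,4): flips 3 -> legal
(6,5): flips 1 -> legal
(6,6): flips 2 -> legal
(6,7): no bracket -> illegal
W mobility = 9

Answer: B=8 W=9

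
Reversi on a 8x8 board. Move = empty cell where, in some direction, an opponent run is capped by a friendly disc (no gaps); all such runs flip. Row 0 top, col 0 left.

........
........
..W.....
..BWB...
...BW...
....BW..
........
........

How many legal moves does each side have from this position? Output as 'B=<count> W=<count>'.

Answer: B=4 W=6

Derivation:
-- B to move --
(1,1): no bracket -> illegal
(1,2): flips 1 -> legal
(1,3): no bracket -> illegal
(2,1): no bracket -> illegal
(2,3): flips 1 -> legal
(2,4): no bracket -> illegal
(3,1): no bracket -> illegal
(3,5): no bracket -> illegal
(4,2): no bracket -> illegal
(4,5): flips 1 -> legal
(4,6): no bracket -> illegal
(5,3): no bracket -> illegal
(5,6): flips 1 -> legal
(6,4): no bracket -> illegal
(6,5): no bracket -> illegal
(6,6): no bracket -> illegal
B mobility = 4
-- W to move --
(2,1): no bracket -> illegal
(2,3): no bracket -> illegal
(2,4): flips 1 -> legal
(2,5): no bracket -> illegal
(3,1): flips 1 -> legal
(3,5): flips 1 -> legal
(4,1): no bracket -> illegal
(4,2): flips 2 -> legal
(4,5): no bracket -> illegal
(5,2): no bracket -> illegal
(5,3): flips 2 -> legal
(6,3): no bracket -> illegal
(6,4): flips 1 -> legal
(6,5): no bracket -> illegal
W mobility = 6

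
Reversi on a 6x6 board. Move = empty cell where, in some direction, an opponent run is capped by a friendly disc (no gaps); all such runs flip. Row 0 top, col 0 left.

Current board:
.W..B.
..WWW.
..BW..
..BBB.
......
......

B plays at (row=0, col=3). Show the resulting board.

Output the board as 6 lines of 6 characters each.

Place B at (0,3); scan 8 dirs for brackets.
Dir NW: edge -> no flip
Dir N: edge -> no flip
Dir NE: edge -> no flip
Dir W: first cell '.' (not opp) -> no flip
Dir E: first cell 'B' (not opp) -> no flip
Dir SW: opp run (1,2), next='.' -> no flip
Dir S: opp run (1,3) (2,3) capped by B -> flip
Dir SE: opp run (1,4), next='.' -> no flip
All flips: (1,3) (2,3)

Answer: .W.BB.
..WBW.
..BB..
..BBB.
......
......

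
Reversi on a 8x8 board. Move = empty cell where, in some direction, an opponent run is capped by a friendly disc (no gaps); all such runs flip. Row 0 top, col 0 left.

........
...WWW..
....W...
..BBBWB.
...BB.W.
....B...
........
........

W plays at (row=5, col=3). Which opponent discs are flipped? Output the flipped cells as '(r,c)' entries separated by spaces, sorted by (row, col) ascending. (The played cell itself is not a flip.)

Answer: (4,4)

Derivation:
Dir NW: first cell '.' (not opp) -> no flip
Dir N: opp run (4,3) (3,3), next='.' -> no flip
Dir NE: opp run (4,4) capped by W -> flip
Dir W: first cell '.' (not opp) -> no flip
Dir E: opp run (5,4), next='.' -> no flip
Dir SW: first cell '.' (not opp) -> no flip
Dir S: first cell '.' (not opp) -> no flip
Dir SE: first cell '.' (not opp) -> no flip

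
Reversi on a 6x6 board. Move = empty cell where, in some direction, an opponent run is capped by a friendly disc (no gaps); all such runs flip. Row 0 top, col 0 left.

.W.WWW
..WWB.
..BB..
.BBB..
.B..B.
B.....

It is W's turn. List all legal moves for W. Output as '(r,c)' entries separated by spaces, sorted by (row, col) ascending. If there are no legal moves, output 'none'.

Answer: (1,5) (2,4) (2,5) (3,4) (4,0) (4,2) (4,3)

Derivation:
(1,1): no bracket -> illegal
(1,5): flips 1 -> legal
(2,0): no bracket -> illegal
(2,1): no bracket -> illegal
(2,4): flips 1 -> legal
(2,5): flips 1 -> legal
(3,0): no bracket -> illegal
(3,4): flips 1 -> legal
(3,5): no bracket -> illegal
(4,0): flips 2 -> legal
(4,2): flips 2 -> legal
(4,3): flips 2 -> legal
(4,5): no bracket -> illegal
(5,1): no bracket -> illegal
(5,2): no bracket -> illegal
(5,3): no bracket -> illegal
(5,4): no bracket -> illegal
(5,5): no bracket -> illegal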